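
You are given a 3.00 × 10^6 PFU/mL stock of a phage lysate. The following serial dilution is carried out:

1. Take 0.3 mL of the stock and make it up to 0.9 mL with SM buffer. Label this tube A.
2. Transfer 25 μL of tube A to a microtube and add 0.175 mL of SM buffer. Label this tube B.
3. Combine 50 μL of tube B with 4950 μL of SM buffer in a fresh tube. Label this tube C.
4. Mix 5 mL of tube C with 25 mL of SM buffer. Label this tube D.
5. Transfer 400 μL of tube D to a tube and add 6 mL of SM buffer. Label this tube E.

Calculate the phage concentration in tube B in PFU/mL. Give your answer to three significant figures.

1.25 × 10^5 PFU/mL

Step 1: 0.3 mL brought to 0.9 mL → factor 0.9/0.3 = 3
Step 2: 25 μL + 0.175 mL = 200 μL total → factor 200/25 = 8
Dilution factor through tube B = 3 × 8 = 24
[tube B] = 3.00 × 10^6 PFU/mL / 24 = 1.25 × 10^5 PFU/mL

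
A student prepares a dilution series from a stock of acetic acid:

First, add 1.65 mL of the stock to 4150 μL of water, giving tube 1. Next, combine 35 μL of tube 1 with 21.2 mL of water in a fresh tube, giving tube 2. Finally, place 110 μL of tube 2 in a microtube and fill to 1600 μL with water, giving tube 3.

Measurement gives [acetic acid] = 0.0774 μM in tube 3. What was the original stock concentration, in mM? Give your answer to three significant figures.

2.40 mM

Step 1: 1.65 mL + 4150 μL = 5.8 mL total → factor 5.8/1.65 = 3.5152
Step 2: 35 μL + 21.2 mL = 21235 μL total → factor 21235/35 = 606.71
Step 3: 110 μL brought to 1600 μL → factor 1600/110 = 14.545
Overall dilution factor = 3.5152 × 606.71 × 14.545 = 31021
Stock = 0.0774 μM × 31021 = 2401 μM = 2.40 mM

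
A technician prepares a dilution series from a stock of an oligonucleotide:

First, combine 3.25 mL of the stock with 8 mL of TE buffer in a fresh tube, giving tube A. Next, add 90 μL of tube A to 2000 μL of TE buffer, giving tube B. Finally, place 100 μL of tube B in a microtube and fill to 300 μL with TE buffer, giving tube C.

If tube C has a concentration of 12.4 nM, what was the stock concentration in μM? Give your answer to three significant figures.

Step 1: 3.25 mL + 8 mL = 11.25 mL total → factor 11.25/3.25 = 3.4615
Step 2: 90 μL + 2000 μL = 2090 μL total → factor 2090/90 = 23.222
Step 3: 100 μL brought to 300 μL → factor 300/100 = 3
Overall dilution factor = 3.4615 × 23.222 × 3 = 241.15
Stock = 12.4 nM × 241.15 = 2990 nM = 2.99 μM

2.99 μM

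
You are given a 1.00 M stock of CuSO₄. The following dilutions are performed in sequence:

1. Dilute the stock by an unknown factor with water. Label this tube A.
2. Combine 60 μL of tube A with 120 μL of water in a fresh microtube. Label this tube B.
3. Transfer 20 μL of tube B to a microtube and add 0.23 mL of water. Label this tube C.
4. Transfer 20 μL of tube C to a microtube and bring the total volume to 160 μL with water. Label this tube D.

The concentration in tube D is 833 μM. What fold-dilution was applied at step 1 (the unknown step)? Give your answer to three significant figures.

4.00-fold

Step 1: unknown factor x
Step 2: 60 μL + 120 μL = 180 μL total → factor 180/60 = 3
Step 3: 20 μL + 0.23 mL = 250 μL total → factor 250/20 = 12.5
Step 4: 20 μL brought to 160 μL → factor 160/20 = 8
Product of known-step factors = 300
Overall factor = 1.00 M / (833 μM) = 1200.5
x = 1200.5 / 300 = 4.00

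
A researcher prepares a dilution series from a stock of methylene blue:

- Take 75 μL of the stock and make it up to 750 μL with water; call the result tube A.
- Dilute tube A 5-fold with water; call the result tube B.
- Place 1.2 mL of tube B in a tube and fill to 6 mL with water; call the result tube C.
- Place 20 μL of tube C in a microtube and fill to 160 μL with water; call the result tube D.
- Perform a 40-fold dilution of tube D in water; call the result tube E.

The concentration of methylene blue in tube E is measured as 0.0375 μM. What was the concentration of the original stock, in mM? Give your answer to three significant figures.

3.00 mM

Step 1: 75 μL brought to 750 μL → factor 750/75 = 10
Step 2: 5-fold → factor 5
Step 3: 1.2 mL brought to 6 mL → factor 6/1.2 = 5
Step 4: 20 μL brought to 160 μL → factor 160/20 = 8
Step 5: 40-fold → factor 40
Overall dilution factor = 10 × 5 × 5 × 8 × 40 = 80000
Stock = 0.0375 μM × 80000 = 3000 μM = 3.00 mM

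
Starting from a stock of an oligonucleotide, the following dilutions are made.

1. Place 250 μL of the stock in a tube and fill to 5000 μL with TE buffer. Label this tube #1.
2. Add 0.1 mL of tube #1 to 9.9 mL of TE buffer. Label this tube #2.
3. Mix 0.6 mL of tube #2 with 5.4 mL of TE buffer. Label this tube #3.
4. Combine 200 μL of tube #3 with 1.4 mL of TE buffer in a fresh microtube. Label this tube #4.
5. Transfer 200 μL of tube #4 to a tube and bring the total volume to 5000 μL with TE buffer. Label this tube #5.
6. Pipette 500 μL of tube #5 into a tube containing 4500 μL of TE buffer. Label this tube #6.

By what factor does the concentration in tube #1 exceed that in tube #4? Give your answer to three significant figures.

Step 1: 250 μL brought to 5000 μL → factor 5000/250 = 20
Step 2: 0.1 mL + 9.9 mL = 10 mL total → factor 10/0.1 = 100
Step 3: 0.6 mL + 5.4 mL = 6 mL total → factor 6/0.6 = 10
Step 4: 200 μL + 1.4 mL = 1600 μL total → factor 1600/200 = 8
Dilution factor to tube #1 = 20; to tube #4 = 1.6 × 10^5
[tube #1]/[tube #4] = (factor to tube #4)/(factor to tube #1) = 1.6 × 10^5/20 = 8.00 × 10^3

8.00 × 10^3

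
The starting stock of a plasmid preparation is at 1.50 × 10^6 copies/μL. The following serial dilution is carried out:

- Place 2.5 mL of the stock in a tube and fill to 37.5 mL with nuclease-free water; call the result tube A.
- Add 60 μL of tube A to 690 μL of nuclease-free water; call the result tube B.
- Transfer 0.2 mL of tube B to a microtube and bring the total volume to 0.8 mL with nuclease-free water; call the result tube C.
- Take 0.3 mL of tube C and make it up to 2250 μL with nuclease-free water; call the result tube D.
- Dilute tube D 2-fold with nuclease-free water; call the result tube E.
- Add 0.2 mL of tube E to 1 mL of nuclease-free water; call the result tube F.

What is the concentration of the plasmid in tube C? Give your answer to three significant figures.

2.00 × 10^3 copies/μL

Step 1: 2.5 mL brought to 37.5 mL → factor 37.5/2.5 = 15
Step 2: 60 μL + 690 μL = 750 μL total → factor 750/60 = 12.5
Step 3: 0.2 mL brought to 0.8 mL → factor 0.8/0.2 = 4
Dilution factor through tube C = 15 × 12.5 × 4 = 750
[tube C] = 1.50 × 10^6 copies/μL / 750 = 2.00 × 10^3 copies/μL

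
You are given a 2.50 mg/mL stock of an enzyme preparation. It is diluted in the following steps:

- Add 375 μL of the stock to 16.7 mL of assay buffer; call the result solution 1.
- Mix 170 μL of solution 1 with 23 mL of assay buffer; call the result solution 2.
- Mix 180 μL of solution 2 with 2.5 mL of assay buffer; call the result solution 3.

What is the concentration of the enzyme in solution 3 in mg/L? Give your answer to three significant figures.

0.0271 mg/L

Step 1: 375 μL + 16.7 mL = 17075 μL total → factor 17075/375 = 45.533
Step 2: 170 μL + 23 mL = 23170 μL total → factor 23170/170 = 136.29
Step 3: 180 μL + 2.5 mL = 2680 μL total → factor 2680/180 = 14.889
Overall dilution factor = 45.533 × 136.29 × 14.889 = 92399
Final = 2.50 mg/mL / 92399 = 2.706 × 10^-5 mg/mL = 0.0271 mg/L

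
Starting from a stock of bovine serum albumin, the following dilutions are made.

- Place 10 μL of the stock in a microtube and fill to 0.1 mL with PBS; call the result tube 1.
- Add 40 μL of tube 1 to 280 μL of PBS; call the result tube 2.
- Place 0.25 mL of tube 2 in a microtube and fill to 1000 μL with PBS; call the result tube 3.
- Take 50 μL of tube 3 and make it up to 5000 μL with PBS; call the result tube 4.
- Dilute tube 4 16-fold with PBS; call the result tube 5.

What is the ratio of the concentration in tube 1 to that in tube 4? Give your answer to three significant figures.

3.20 × 10^3

Step 1: 10 μL brought to 0.1 mL → factor 100/10 = 10
Step 2: 40 μL + 280 μL = 320 μL total → factor 320/40 = 8
Step 3: 0.25 mL brought to 1000 μL → factor 1/0.25 = 4
Step 4: 50 μL brought to 5000 μL → factor 5000/50 = 100
Dilution factor to tube 1 = 10; to tube 4 = 32000
[tube 1]/[tube 4] = (factor to tube 4)/(factor to tube 1) = 32000/10 = 3.20 × 10^3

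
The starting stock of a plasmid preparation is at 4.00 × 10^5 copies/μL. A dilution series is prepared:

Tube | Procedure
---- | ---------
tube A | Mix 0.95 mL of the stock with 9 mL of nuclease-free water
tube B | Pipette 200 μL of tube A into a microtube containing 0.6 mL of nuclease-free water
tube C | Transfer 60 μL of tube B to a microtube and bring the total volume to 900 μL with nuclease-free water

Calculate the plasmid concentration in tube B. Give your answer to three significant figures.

Step 1: 0.95 mL + 9 mL = 9.95 mL total → factor 9.95/0.95 = 10.474
Step 2: 200 μL + 0.6 mL = 800 μL total → factor 800/200 = 4
Dilution factor through tube B = 10.474 × 4 = 41.895
[tube B] = 4.00 × 10^5 copies/μL / 41.895 = 9.55 × 10^3 copies/μL

9.55 × 10^3 copies/μL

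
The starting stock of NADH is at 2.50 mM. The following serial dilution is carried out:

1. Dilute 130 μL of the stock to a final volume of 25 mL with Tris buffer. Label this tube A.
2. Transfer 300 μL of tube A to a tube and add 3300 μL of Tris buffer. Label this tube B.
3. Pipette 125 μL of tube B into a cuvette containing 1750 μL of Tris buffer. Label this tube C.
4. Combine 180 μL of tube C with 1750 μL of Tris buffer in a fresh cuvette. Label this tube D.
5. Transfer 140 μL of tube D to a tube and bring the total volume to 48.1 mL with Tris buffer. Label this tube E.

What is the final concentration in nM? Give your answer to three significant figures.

0.0196 nM

Step 1: 130 μL brought to 25 mL → factor 25000/130 = 192.31
Step 2: 300 μL + 3300 μL = 3600 μL total → factor 3600/300 = 12
Step 3: 125 μL + 1750 μL = 1875 μL total → factor 1875/125 = 15
Step 4: 180 μL + 1750 μL = 1930 μL total → factor 1930/180 = 10.722
Step 5: 140 μL brought to 48.1 mL → factor 48100/140 = 343.57
Overall dilution factor = 192.31 × 12 × 15 × 10.722 × 343.57 = 1.2752 × 10^8
Final = 2.50 mM / 1.2752 × 10^8 = 1.961 × 10^-8 mM = 0.0196 nM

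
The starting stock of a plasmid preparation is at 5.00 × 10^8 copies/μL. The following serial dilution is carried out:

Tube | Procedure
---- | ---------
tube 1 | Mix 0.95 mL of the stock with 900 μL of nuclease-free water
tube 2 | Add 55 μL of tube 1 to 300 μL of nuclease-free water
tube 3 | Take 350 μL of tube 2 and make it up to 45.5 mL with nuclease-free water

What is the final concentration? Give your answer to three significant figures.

3.06 × 10^5 copies/μL

Step 1: 0.95 mL + 900 μL = 1.85 mL total → factor 1.85/0.95 = 1.9474
Step 2: 55 μL + 300 μL = 355 μL total → factor 355/55 = 6.4545
Step 3: 350 μL brought to 45.5 mL → factor 45500/350 = 130
Overall dilution factor = 1.9474 × 6.4545 × 130 = 1634
Final = 5.00 × 10^8 copies/μL / 1634 = 3.06 × 10^5 copies/μL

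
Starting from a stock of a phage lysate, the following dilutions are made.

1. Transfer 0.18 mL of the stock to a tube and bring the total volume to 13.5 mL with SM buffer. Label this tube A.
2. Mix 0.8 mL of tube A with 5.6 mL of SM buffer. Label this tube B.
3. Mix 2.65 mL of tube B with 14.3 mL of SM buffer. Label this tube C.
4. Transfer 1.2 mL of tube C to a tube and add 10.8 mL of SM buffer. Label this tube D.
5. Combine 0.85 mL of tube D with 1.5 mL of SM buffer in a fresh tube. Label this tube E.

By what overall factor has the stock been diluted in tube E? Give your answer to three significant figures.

1.06 × 10^5

Step 1: 0.18 mL brought to 13.5 mL → factor 13.5/0.18 = 75
Step 2: 0.8 mL + 5.6 mL = 6.4 mL total → factor 6.4/0.8 = 8
Step 3: 2.65 mL + 14.3 mL = 16.95 mL total → factor 16.95/2.65 = 6.3962
Step 4: 1.2 mL + 10.8 mL = 12 mL total → factor 12/1.2 = 10
Step 5: 0.85 mL + 1.5 mL = 2.35 mL total → factor 2.35/0.85 = 2.7647
Overall dilution factor = 75 × 8 × 6.3962 × 10 × 2.7647 = 1.061 × 10^5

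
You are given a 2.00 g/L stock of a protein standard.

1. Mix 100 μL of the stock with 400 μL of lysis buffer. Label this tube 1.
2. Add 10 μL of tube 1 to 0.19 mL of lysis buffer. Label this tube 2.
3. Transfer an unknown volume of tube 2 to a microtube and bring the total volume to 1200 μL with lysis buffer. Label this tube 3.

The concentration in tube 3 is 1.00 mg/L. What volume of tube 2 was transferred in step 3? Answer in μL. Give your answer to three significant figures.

Step 1: 100 μL + 400 μL = 500 μL total → factor 500/100 = 5
Step 2: 10 μL + 0.19 mL = 200 μL total → factor 200/10 = 20
Step 3: v brought to 1200 μL → factor = 1200 μL/v
Product of known-step factors = 100
Overall factor = 2.00 g/L / (1.00 mg/L) = 2000
Step-3 factor = 2000 / 100 = 20
v = 1200 μL / 20 = 60.0 μL

60.0 μL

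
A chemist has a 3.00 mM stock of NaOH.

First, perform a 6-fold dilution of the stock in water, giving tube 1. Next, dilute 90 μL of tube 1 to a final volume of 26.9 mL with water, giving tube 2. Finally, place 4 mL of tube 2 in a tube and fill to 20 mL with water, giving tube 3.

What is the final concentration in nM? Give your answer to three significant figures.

Step 1: 6-fold → factor 6
Step 2: 90 μL brought to 26.9 mL → factor 26900/90 = 298.89
Step 3: 4 mL brought to 20 mL → factor 20/4 = 5
Overall dilution factor = 6 × 298.89 × 5 = 8966.7
Final = 3.00 mM / 8966.7 = 0.0003346 mM = 335 nM

335 nM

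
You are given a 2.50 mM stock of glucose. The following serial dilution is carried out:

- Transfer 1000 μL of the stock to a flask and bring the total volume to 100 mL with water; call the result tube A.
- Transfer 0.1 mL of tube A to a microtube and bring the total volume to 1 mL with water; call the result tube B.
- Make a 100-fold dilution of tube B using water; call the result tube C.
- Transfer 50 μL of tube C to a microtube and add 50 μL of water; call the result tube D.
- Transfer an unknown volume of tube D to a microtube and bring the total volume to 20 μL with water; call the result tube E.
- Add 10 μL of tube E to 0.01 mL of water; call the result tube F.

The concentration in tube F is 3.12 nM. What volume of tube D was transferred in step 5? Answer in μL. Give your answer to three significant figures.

9.98 μL

Step 1: 1000 μL brought to 100 mL → factor 1 × 10^5/1000 = 100
Step 2: 0.1 mL brought to 1 mL → factor 1/0.1 = 10
Step 3: 100-fold → factor 100
Step 4: 50 μL + 50 μL = 100 μL total → factor 100/50 = 2
Step 5: v brought to 20 μL → factor = 20 μL/v
Step 6: 10 μL + 0.01 mL = 20 μL total → factor 20/10 = 2
Product of known-step factors = 4 × 10^5
Overall factor = 2.50 mM / (3.12 nM) = 8.0128 × 10^5
Step-5 factor = 8.0128 × 10^5 / 4 × 10^5 = 2.0032
v = 20 μL / 2.0032 = 9.98 μL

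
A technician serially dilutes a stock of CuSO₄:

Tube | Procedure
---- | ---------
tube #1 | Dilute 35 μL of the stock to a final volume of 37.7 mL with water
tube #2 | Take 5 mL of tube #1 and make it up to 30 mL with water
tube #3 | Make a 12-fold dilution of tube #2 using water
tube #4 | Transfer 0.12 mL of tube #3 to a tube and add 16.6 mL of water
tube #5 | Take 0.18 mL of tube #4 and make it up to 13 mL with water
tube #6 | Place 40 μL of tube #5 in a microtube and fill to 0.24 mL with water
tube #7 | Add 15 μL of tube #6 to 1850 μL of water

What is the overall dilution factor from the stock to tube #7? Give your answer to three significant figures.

5.82 × 10^11

Step 1: 35 μL brought to 37.7 mL → factor 37700/35 = 1077.1
Step 2: 5 mL brought to 30 mL → factor 30/5 = 6
Step 3: 12-fold → factor 12
Step 4: 0.12 mL + 16.6 mL = 16.72 mL total → factor 16.72/0.12 = 139.33
Step 5: 0.18 mL brought to 13 mL → factor 13/0.18 = 72.222
Step 6: 40 μL brought to 0.24 mL → factor 240/40 = 6
Step 7: 15 μL + 1850 μL = 1865 μL total → factor 1865/15 = 124.33
Overall dilution factor = 1077.1 × 6 × 12 × 139.33 × 72.222 × 6 × 124.33 = 5.822 × 10^11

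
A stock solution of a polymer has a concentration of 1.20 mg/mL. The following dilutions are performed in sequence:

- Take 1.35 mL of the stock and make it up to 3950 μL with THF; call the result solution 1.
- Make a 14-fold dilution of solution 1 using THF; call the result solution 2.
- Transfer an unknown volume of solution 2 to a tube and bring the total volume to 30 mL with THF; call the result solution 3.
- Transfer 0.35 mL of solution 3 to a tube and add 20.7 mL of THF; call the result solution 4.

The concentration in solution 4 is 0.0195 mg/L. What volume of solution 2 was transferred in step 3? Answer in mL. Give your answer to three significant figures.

1.20 mL

Step 1: 1.35 mL brought to 3950 μL → factor 3.95/1.35 = 2.9259
Step 2: 14-fold → factor 14
Step 3: v brought to 30 mL → factor = 30 mL/v
Step 4: 0.35 mL + 20.7 mL = 21.05 mL total → factor 21.05/0.35 = 60.143
Product of known-step factors = 2463.6
Overall factor = 1.20 mg/mL / (0.0195 mg/L) = 61538
Step-3 factor = 61538 / 2463.6 = 24.979
v = 30 mL / 24.979 = 1.20 mL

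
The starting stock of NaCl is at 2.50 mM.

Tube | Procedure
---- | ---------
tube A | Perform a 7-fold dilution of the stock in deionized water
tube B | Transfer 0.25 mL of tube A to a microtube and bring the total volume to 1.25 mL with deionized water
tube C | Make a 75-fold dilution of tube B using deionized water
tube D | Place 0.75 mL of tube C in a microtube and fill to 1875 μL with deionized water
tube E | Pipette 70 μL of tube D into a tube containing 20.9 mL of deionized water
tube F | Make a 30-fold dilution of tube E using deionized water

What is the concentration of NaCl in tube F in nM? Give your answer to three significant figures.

0.0424 nM

Step 1: 7-fold → factor 7
Step 2: 0.25 mL brought to 1.25 mL → factor 1.25/0.25 = 5
Step 3: 75-fold → factor 75
Step 4: 0.75 mL brought to 1875 μL → factor 1.875/0.75 = 2.5
Step 5: 70 μL + 20.9 mL = 20970 μL total → factor 20970/70 = 299.57
Step 6: 30-fold → factor 30
Overall dilution factor = 7 × 5 × 75 × 2.5 × 299.57 × 30 = 5.8978 × 10^7
Final = 2.50 mM / 5.8978 × 10^7 = 4.239 × 10^-8 mM = 0.0424 nM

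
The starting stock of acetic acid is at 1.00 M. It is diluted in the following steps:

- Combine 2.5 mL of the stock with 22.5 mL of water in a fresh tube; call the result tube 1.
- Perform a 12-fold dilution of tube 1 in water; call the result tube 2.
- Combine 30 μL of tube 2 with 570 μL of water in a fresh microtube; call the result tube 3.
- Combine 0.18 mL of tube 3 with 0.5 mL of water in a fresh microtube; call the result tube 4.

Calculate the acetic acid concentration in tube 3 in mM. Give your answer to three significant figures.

0.417 mM

Step 1: 2.5 mL + 22.5 mL = 25 mL total → factor 25/2.5 = 10
Step 2: 12-fold → factor 12
Step 3: 30 μL + 570 μL = 600 μL total → factor 600/30 = 20
Dilution factor through tube 3 = 10 × 12 × 20 = 2400
[tube 3] = 1.00 M / 2400 = 0.0004167 M = 0.417 mM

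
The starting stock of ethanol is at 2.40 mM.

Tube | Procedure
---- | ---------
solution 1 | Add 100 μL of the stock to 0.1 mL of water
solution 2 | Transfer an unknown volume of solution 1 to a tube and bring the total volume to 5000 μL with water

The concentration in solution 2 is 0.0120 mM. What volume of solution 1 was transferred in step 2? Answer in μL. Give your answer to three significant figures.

Step 1: 100 μL + 0.1 mL = 200 μL total → factor 200/100 = 2
Step 2: v brought to 5000 μL → factor = 5000 μL/v
Product of known-step factors = 2
Overall factor = 2.40 mM / (0.0120 mM) = 200
Step-2 factor = 200 / 2 = 100
v = 5000 μL / 100 = 50.0 μL

50.0 μL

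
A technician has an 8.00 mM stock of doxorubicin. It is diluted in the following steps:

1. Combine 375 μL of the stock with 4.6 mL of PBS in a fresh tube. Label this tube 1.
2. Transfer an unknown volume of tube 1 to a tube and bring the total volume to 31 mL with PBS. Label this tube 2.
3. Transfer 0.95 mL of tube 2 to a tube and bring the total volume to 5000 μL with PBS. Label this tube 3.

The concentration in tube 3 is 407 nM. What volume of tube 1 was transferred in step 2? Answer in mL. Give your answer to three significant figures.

0.110 mL

Step 1: 375 μL + 4.6 mL = 4975 μL total → factor 4975/375 = 13.267
Step 2: v brought to 31 mL → factor = 31 mL/v
Step 3: 0.95 mL brought to 5000 μL → factor 5/0.95 = 5.2632
Product of known-step factors = 69.825
Overall factor = 8.00 mM / (407 nM) = 19656
Step-2 factor = 19656 / 69.825 = 281.51
v = 31 mL / 281.51 = 0.110 mL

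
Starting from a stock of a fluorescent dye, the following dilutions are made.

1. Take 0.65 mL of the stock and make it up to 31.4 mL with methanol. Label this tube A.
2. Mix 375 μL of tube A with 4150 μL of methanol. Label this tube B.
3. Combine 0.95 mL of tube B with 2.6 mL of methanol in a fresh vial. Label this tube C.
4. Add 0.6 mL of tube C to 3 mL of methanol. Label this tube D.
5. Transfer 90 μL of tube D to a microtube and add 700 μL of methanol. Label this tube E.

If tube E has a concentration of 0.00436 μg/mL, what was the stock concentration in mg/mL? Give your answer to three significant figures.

0.500 mg/mL

Step 1: 0.65 mL brought to 31.4 mL → factor 31.4/0.65 = 48.308
Step 2: 375 μL + 4150 μL = 4525 μL total → factor 4525/375 = 12.067
Step 3: 0.95 mL + 2.6 mL = 3.55 mL total → factor 3.55/0.95 = 3.7368
Step 4: 0.6 mL + 3 mL = 3.6 mL total → factor 3.6/0.6 = 6
Step 5: 90 μL + 700 μL = 790 μL total → factor 790/90 = 8.7778
Overall dilution factor = 48.308 × 12.067 × 3.7368 × 6 × 8.7778 = 1.1472 × 10^5
Stock = 0.00436 μg/mL × 1.1472 × 10^5 = 500.2 μg/mL = 0.500 mg/mL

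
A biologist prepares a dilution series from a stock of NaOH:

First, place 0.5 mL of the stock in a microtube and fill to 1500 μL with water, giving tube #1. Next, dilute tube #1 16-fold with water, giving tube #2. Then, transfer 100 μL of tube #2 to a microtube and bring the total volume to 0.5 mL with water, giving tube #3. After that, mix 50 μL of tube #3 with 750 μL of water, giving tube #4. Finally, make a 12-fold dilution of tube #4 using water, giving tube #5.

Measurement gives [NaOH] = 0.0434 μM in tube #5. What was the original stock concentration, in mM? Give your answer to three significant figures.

2.00 mM

Step 1: 0.5 mL brought to 1500 μL → factor 1.5/0.5 = 3
Step 2: 16-fold → factor 16
Step 3: 100 μL brought to 0.5 mL → factor 500/100 = 5
Step 4: 50 μL + 750 μL = 800 μL total → factor 800/50 = 16
Step 5: 12-fold → factor 12
Overall dilution factor = 3 × 16 × 5 × 16 × 12 = 46080
Stock = 0.0434 μM × 46080 = 2000 μM = 2.00 mM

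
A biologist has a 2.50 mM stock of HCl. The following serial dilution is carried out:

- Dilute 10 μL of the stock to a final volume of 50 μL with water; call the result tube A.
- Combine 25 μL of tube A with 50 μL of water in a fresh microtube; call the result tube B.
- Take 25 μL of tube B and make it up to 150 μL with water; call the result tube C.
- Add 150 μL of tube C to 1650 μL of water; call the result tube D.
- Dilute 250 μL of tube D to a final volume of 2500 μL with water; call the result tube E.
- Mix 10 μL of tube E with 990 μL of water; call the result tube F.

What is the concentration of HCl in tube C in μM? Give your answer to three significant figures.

27.8 μM

Step 1: 10 μL brought to 50 μL → factor 50/10 = 5
Step 2: 25 μL + 50 μL = 75 μL total → factor 75/25 = 3
Step 3: 25 μL brought to 150 μL → factor 150/25 = 6
Dilution factor through tube C = 5 × 3 × 6 = 90
[tube C] = 2.50 mM / 90 = 0.02778 mM = 27.8 μM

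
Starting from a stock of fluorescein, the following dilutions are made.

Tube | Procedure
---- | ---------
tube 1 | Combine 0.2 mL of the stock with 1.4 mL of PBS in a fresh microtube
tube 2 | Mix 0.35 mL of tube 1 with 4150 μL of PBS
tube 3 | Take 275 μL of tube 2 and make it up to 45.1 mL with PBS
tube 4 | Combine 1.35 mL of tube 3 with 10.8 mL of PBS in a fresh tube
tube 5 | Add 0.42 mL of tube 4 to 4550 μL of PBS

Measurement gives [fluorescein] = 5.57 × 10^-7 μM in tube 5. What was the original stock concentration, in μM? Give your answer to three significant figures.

Step 1: 0.2 mL + 1.4 mL = 1.6 mL total → factor 1.6/0.2 = 8
Step 2: 0.35 mL + 4150 μL = 4.5 mL total → factor 4.5/0.35 = 12.857
Step 3: 275 μL brought to 45.1 mL → factor 45100/275 = 164
Step 4: 1.35 mL + 10.8 mL = 12.15 mL total → factor 12.15/1.35 = 9
Step 5: 0.42 mL + 4550 μL = 4.97 mL total → factor 4.97/0.42 = 11.833
Overall dilution factor = 8 × 12.857 × 164 × 9 × 11.833 = 1.7965 × 10^6
Stock = 5.57 × 10^-7 μM × 1.7965 × 10^6 = 1.00 μM

1.00 μM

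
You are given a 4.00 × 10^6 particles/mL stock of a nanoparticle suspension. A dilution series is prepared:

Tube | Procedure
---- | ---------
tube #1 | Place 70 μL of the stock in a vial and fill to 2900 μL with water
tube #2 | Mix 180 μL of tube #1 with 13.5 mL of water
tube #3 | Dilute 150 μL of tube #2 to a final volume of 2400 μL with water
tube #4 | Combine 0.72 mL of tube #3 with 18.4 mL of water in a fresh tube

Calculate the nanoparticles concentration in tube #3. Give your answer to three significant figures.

Step 1: 70 μL brought to 2900 μL → factor 2900/70 = 41.429
Step 2: 180 μL + 13.5 mL = 13680 μL total → factor 13680/180 = 76
Step 3: 150 μL brought to 2400 μL → factor 2400/150 = 16
Dilution factor through tube #3 = 41.429 × 76 × 16 = 50377
[tube #3] = 4.00 × 10^6 particles/mL / 50377 = 79.4 particles/mL

79.4 particles/mL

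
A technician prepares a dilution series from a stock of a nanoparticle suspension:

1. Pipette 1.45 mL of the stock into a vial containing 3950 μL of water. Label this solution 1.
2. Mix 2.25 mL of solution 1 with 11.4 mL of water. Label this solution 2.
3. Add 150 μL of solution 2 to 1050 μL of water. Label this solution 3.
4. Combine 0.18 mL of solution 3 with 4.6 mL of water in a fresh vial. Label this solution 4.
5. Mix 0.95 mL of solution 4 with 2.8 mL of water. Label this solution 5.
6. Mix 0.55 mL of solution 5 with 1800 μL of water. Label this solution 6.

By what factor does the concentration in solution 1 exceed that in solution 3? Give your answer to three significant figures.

48.5

Step 1: 1.45 mL + 3950 μL = 5.4 mL total → factor 5.4/1.45 = 3.7241
Step 2: 2.25 mL + 11.4 mL = 13.65 mL total → factor 13.65/2.25 = 6.0667
Step 3: 150 μL + 1050 μL = 1200 μL total → factor 1200/150 = 8
Dilution factor to solution 1 = 3.7241; to solution 3 = 180.74
[solution 1]/[solution 3] = (factor to solution 3)/(factor to solution 1) = 180.74/3.7241 = 48.5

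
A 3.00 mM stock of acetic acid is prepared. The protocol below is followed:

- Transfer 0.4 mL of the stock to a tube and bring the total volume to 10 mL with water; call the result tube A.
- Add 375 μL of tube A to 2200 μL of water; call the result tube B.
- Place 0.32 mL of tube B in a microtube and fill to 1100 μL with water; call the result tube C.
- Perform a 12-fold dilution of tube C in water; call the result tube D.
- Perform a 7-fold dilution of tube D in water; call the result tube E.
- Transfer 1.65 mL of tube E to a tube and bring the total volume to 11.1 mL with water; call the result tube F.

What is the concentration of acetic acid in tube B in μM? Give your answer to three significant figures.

Step 1: 0.4 mL brought to 10 mL → factor 10/0.4 = 25
Step 2: 375 μL + 2200 μL = 2575 μL total → factor 2575/375 = 6.8667
Dilution factor through tube B = 25 × 6.8667 = 171.67
[tube B] = 3.00 mM / 171.67 = 0.01748 mM = 17.5 μM

17.5 μM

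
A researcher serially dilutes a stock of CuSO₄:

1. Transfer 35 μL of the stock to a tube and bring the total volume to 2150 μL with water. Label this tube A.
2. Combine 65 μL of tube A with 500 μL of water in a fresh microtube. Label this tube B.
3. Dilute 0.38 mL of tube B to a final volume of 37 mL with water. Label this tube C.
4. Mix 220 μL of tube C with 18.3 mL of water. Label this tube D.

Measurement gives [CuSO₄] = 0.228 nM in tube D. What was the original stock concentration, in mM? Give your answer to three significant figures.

Step 1: 35 μL brought to 2150 μL → factor 2150/35 = 61.429
Step 2: 65 μL + 500 μL = 565 μL total → factor 565/65 = 8.6923
Step 3: 0.38 mL brought to 37 mL → factor 37/0.38 = 97.368
Step 4: 220 μL + 18.3 mL = 18520 μL total → factor 18520/220 = 84.182
Overall dilution factor = 61.429 × 8.6923 × 97.368 × 84.182 = 4.3767 × 10^6
Stock = 0.228 nM × 4.3767 × 10^6 = 9.979 × 10^5 nM = 0.998 mM

0.998 mM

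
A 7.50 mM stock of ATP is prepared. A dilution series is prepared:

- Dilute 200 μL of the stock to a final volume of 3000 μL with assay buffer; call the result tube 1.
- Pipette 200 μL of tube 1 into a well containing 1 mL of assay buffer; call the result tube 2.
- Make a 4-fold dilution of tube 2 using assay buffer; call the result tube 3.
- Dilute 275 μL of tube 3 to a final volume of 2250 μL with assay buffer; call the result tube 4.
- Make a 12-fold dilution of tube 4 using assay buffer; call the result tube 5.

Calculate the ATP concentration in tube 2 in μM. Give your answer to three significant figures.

Step 1: 200 μL brought to 3000 μL → factor 3000/200 = 15
Step 2: 200 μL + 1 mL = 1200 μL total → factor 1200/200 = 6
Dilution factor through tube 2 = 15 × 6 = 90
[tube 2] = 7.50 mM / 90 = 0.08333 mM = 83.3 μM

83.3 μM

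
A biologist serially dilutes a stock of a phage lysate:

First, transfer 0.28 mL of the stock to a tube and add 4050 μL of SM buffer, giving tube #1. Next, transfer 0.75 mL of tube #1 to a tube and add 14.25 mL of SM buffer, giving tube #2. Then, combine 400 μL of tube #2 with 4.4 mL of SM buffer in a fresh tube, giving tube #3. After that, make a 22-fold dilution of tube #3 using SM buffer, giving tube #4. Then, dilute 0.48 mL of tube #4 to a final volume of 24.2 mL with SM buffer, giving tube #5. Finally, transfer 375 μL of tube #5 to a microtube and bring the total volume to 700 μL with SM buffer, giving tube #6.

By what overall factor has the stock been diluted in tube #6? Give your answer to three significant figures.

7.68 × 10^6

Step 1: 0.28 mL + 4050 μL = 4.33 mL total → factor 4.33/0.28 = 15.464
Step 2: 0.75 mL + 14.25 mL = 15 mL total → factor 15/0.75 = 20
Step 3: 400 μL + 4.4 mL = 4800 μL total → factor 4800/400 = 12
Step 4: 22-fold → factor 22
Step 5: 0.48 mL brought to 24.2 mL → factor 24.2/0.48 = 50.417
Step 6: 375 μL brought to 700 μL → factor 700/375 = 1.8667
Overall dilution factor = 15.464 × 20 × 12 × 22 × 50.417 × 1.8667 = 7.6843 × 10^6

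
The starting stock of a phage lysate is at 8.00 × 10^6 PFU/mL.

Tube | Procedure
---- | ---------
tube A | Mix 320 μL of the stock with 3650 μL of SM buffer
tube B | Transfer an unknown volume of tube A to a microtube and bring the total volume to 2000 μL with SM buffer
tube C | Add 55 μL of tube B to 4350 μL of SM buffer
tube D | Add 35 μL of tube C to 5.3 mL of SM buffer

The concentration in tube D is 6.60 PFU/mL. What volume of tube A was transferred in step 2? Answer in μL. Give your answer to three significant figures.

Step 1: 320 μL + 3650 μL = 3970 μL total → factor 3970/320 = 12.406
Step 2: v brought to 2000 μL → factor = 2000 μL/v
Step 3: 55 μL + 4350 μL = 4405 μL total → factor 4405/55 = 80.091
Step 4: 35 μL + 5.3 mL = 5335 μL total → factor 5335/35 = 152.43
Product of known-step factors = 1.5146 × 10^5
Overall factor = 8.00 × 10^6 PFU/mL / (6.60 PFU/mL) = 1.2121 × 10^6
Step-2 factor = 1.2121 × 10^6 / 1.5146 × 10^5 = 8.0031
v = 2000 μL / 8.0031 = 250 μL

250 μL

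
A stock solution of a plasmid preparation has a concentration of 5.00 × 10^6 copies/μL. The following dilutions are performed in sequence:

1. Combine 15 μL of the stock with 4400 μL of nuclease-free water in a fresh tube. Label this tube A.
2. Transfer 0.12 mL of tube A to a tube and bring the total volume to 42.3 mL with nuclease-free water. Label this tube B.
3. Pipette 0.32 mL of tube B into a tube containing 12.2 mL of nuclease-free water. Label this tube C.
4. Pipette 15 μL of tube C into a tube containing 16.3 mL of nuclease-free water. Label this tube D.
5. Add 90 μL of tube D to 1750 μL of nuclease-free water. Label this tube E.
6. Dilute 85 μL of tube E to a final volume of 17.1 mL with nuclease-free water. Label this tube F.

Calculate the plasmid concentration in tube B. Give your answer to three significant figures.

48.2 copies/μL

Step 1: 15 μL + 4400 μL = 4415 μL total → factor 4415/15 = 294.33
Step 2: 0.12 mL brought to 42.3 mL → factor 42.3/0.12 = 352.5
Dilution factor through tube B = 294.33 × 352.5 = 1.0375 × 10^5
[tube B] = 5.00 × 10^6 copies/μL / 1.0375 × 10^5 = 48.2 copies/μL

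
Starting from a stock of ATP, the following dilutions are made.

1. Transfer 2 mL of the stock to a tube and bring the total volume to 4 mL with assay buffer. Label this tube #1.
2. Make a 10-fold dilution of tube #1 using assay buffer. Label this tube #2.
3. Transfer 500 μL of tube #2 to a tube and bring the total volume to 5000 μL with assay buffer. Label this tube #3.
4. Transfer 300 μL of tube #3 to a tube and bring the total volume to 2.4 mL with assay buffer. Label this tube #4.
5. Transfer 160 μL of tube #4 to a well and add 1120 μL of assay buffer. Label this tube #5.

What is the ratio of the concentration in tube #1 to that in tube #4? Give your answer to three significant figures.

800

Step 1: 2 mL brought to 4 mL → factor 4/2 = 2
Step 2: 10-fold → factor 10
Step 3: 500 μL brought to 5000 μL → factor 5000/500 = 10
Step 4: 300 μL brought to 2.4 mL → factor 2400/300 = 8
Dilution factor to tube #1 = 2; to tube #4 = 1600
[tube #1]/[tube #4] = (factor to tube #4)/(factor to tube #1) = 1600/2 = 800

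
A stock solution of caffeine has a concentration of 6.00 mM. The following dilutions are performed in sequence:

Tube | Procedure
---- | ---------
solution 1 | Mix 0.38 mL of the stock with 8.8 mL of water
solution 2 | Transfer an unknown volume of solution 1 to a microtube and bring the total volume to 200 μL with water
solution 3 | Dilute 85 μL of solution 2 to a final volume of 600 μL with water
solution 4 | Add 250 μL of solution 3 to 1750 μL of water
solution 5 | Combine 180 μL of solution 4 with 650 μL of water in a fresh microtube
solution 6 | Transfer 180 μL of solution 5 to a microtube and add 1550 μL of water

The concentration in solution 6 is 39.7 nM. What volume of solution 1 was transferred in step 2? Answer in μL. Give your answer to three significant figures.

Step 1: 0.38 mL + 8.8 mL = 9.18 mL total → factor 9.18/0.38 = 24.158
Step 2: v brought to 200 μL → factor = 200 μL/v
Step 3: 85 μL brought to 600 μL → factor 600/85 = 7.0588
Step 4: 250 μL + 1750 μL = 2000 μL total → factor 2000/250 = 8
Step 5: 180 μL + 650 μL = 830 μL total → factor 830/180 = 4.6111
Step 6: 180 μL + 1550 μL = 1730 μL total → factor 1730/180 = 9.6111
Product of known-step factors = 60459
Overall factor = 6.00 mM / (39.7 nM) = 1.5113 × 10^5
Step-2 factor = 1.5113 × 10^5 / 60459 = 2.4998
v = 200 μL / 2.4998 = 80.0 μL

80.0 μL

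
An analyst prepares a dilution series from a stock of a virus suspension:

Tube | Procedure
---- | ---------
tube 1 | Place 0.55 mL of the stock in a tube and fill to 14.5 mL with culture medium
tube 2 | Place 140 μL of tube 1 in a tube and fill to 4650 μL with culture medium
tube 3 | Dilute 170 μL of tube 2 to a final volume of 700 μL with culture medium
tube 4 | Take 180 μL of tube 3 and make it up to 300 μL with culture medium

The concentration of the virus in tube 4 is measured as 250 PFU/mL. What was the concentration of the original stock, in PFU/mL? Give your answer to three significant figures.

Step 1: 0.55 mL brought to 14.5 mL → factor 14.5/0.55 = 26.364
Step 2: 140 μL brought to 4650 μL → factor 4650/140 = 33.214
Step 3: 170 μL brought to 700 μL → factor 700/170 = 4.1176
Step 4: 180 μL brought to 300 μL → factor 300/180 = 1.6667
Overall dilution factor = 26.364 × 33.214 × 4.1176 × 1.6667 = 6009.4
Stock = 250 PFU/mL × 6009.4 = 1.50 × 10^6 PFU/mL

1.50 × 10^6 PFU/mL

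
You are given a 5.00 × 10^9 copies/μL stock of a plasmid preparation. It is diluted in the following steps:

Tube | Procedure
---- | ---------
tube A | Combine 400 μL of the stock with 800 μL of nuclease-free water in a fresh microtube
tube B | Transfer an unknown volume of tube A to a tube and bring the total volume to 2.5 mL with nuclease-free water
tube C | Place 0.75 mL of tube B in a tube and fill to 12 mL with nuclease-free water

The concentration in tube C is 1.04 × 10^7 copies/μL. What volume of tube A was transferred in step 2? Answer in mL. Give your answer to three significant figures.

0.250 mL

Step 1: 400 μL + 800 μL = 1200 μL total → factor 1200/400 = 3
Step 2: v brought to 2.5 mL → factor = 2.5 mL/v
Step 3: 0.75 mL brought to 12 mL → factor 12/0.75 = 16
Product of known-step factors = 48
Overall factor = 5.00 × 10^9 copies/μL / (1.04 × 10^7 copies/μL) = 480.77
Step-2 factor = 480.77 / 48 = 10.016
v = 2.5 mL / 10.016 = 0.250 mL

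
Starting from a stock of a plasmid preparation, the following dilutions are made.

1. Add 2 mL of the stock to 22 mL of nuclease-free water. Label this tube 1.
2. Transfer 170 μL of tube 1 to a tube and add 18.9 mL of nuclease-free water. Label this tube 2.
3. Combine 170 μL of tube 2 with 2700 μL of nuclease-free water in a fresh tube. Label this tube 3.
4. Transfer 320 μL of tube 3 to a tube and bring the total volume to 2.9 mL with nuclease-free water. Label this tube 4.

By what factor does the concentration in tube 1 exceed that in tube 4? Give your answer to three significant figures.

1.72 × 10^4

Step 1: 2 mL + 22 mL = 24 mL total → factor 24/2 = 12
Step 2: 170 μL + 18.9 mL = 19070 μL total → factor 19070/170 = 112.18
Step 3: 170 μL + 2700 μL = 2870 μL total → factor 2870/170 = 16.882
Step 4: 320 μL brought to 2.9 mL → factor 2900/320 = 9.0625
Dilution factor to tube 1 = 12; to tube 4 = 2.0595 × 10^5
[tube 1]/[tube 4] = (factor to tube 4)/(factor to tube 1) = 2.0595 × 10^5/12 = 1.72 × 10^4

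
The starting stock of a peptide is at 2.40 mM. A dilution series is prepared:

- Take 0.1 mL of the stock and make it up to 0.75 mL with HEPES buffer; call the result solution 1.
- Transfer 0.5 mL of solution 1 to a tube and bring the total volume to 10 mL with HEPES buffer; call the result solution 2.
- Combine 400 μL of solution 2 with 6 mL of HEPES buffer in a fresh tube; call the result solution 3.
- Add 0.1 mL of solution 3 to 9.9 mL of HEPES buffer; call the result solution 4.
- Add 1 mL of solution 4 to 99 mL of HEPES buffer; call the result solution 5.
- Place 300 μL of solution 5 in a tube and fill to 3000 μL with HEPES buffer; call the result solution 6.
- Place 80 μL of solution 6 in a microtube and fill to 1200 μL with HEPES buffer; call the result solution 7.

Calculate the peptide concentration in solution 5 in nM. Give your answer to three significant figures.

0.100 nM

Step 1: 0.1 mL brought to 0.75 mL → factor 0.75/0.1 = 7.5
Step 2: 0.5 mL brought to 10 mL → factor 10/0.5 = 20
Step 3: 400 μL + 6 mL = 6400 μL total → factor 6400/400 = 16
Step 4: 0.1 mL + 9.9 mL = 10 mL total → factor 10/0.1 = 100
Step 5: 1 mL + 99 mL = 100 mL total → factor 100/1 = 100
Dilution factor through solution 5 = 7.5 × 20 × 16 × 100 × 100 = 2.4 × 10^7
[solution 5] = 2.40 mM / 2.4 × 10^7 = 1.000 × 10^-7 mM = 0.100 nM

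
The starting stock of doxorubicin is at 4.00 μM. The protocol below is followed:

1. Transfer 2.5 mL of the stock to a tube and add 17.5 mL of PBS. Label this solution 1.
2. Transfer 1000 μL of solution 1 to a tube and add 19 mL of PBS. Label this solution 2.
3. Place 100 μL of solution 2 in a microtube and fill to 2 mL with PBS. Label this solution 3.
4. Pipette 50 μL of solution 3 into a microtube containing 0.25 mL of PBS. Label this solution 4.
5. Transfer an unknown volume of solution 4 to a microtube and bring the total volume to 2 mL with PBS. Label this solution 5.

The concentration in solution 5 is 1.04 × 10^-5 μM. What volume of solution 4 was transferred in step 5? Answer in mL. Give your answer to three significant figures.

Step 1: 2.5 mL + 17.5 mL = 20 mL total → factor 20/2.5 = 8
Step 2: 1000 μL + 19 mL = 20000 μL total → factor 20000/1000 = 20
Step 3: 100 μL brought to 2 mL → factor 2000/100 = 20
Step 4: 50 μL + 0.25 mL = 300 μL total → factor 300/50 = 6
Step 5: v brought to 2 mL → factor = 2 mL/v
Product of known-step factors = 19200
Overall factor = 4.00 μM / (1.04 × 10^-5 μM) = 3.8462 × 10^5
Step-5 factor = 3.8462 × 10^5 / 19200 = 20.032
v = 2 mL / 20.032 = 0.0998 mL

0.0998 mL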